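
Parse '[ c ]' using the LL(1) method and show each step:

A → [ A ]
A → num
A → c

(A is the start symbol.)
LL(1) parsing maintains a stack (initially the start symbol over $) and the input. At each step: if the stack top is a terminal, match it against the current input token; if it is a non-terminal N, replace it with the RHS of M[N, lookahead] (the unique production whose predict set contains the lookahead).

Stack is shown with the top on the left.

Stack    Input    Action
------------------------
A $      [ c ] $  output A → [ A ]
[ A ] $  [ c ] $  match '['
A ] $    c ] $    output A → c
c ] $    c ] $    match 'c'
] $      ] $      match ']'
$        $        accept

The string is accepted.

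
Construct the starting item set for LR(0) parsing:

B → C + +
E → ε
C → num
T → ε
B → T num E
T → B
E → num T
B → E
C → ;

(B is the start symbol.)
{ [B → . C + +], [B → . E], [B → . T num E], [B' → . B], [C → . ;], [C → . num], [E → . num T], [E → .], [T → . B], [T → .] }

First, augment the grammar with B' → B
I₀ = CLOSURE({ [B' → . B] }):
  [B' → . B] has the dot before B: add [B → . C + +], [B → . T num E], [B → . E]
  [B → . C + +] has the dot before C: add [C → . num], [C → . ;]
  [B → . T num E] has the dot before T: add [T → .], [T → . B]
  [B → . E] has the dot before E: add [E → .], [E → . num T]
No further items can be added.

I₀ = { [B → . C + +], [B → . E], [B → . T num E], [B' → . B], [C → . ;], [C → . num], [E → . num T], [E → .], [T → . B], [T → .] }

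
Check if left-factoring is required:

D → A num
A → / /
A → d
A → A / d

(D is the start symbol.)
No, left-factoring is not needed

Left-factoring is needed when two productions for the same non-terminal
share a common prefix on the right-hand side.

Productions for A:
  A → / /
  A → d
  A → A / d

No common prefixes found.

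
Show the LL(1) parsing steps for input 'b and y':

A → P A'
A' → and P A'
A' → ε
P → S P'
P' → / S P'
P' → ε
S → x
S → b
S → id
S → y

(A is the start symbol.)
Stack is shown with the top on the left.

Stack       Input      Action
-----------------------------
A $         b and y $  output A → P A'
P A' $      b and y $  output P → S P'
S P' A' $   b and y $  output S → b
b P' A' $   b and y $  match 'b'
P' A' $     and y $    output P' → ε
A' $        and y $    output A' → and P A'
and P A' $  and y $    match 'and'
P A' $      y $        output P → S P'
S P' A' $   y $        output S → y
y P' A' $   y $        match 'y'
P' A' $     $          output P' → ε
A' $        $          output A' → ε
$           $          accept

The string is accepted.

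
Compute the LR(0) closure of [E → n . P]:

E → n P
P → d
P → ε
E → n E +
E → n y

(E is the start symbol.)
Start with: [E → n . P]
  [E → n . P] has the dot before P: add [P → . d], [P → .]
No further items can be added.

CLOSURE = { [E → n . P], [P → . d], [P → .] }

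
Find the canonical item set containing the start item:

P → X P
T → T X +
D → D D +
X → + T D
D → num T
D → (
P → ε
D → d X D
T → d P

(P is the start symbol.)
First, augment the grammar with P' → P
I₀ = CLOSURE({ [P' → . P] }):
  [P' → . P] has the dot before P: add [P → . X P], [P → .]
  [P → . X P] has the dot before X: add [X → . + T D]
No further items can be added.

I₀ = { [P → . X P], [P → .], [P' → . P], [X → . + T D] }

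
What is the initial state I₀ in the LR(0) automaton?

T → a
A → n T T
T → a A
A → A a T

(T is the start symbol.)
{ [T → . a A], [T → . a], [T' → . T] }

First, augment the grammar with T' → T
I₀ = CLOSURE({ [T' → . T] }):
  [T' → . T] has the dot before T: add [T → . a], [T → . a A]
No further items can be added.

I₀ = { [T → . a A], [T → . a], [T' → . T] }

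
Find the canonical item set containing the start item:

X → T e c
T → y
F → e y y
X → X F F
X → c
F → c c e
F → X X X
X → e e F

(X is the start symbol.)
{ [T → . y], [X → . T e c], [X → . X F F], [X → . c], [X → . e e F], [X' → . X] }

First, augment the grammar with X' → X
I₀ = CLOSURE({ [X' → . X] }):
  [X' → . X] has the dot before X: add [X → . T e c], [X → . X F F], [X → . c], [X → . e e F]
  [X → . T e c] has the dot before T: add [T → . y]
No further items can be added.

I₀ = { [T → . y], [X → . T e c], [X → . X F F], [X → . c], [X → . e e F], [X' → . X] }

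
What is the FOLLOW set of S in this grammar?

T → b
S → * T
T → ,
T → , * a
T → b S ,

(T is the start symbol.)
To compute FOLLOW(S), find every occurrence of S on a right-hand side N → α S β: add FIRST(β) \ {ε}, and if β is empty or nullable also add FOLLOW(N). Iterate to a fixed point.

In T → b S ,: S is followed by ',', add FIRST(',') \ {ε} = { ',' }

Taking the union: FOLLOW(S) = { ',' }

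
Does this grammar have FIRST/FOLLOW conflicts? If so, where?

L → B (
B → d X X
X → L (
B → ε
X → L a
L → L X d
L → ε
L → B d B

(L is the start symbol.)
Yes. L → B '(' with FOLLOW(L) on { '(', 'd' }; L → L X d with FOLLOW(L) on { '(', 'a', 'd' }; L → B d B with FOLLOW(L) on { 'd' }; B → d X X with FOLLOW(B) on { 'd' }

Nullable non-terminals: B, L.
FIRST sets used below: FIRST(B) = { 'd', ε }, FIRST(L) = { '(', 'a', 'd', ε }, FIRST(X) = { '(', 'a', 'd' }

B: nullable alternative(s) B → ε; FOLLOW(B) = { $, '(', 'a', 'd' }
  B → d X X: FIRST \ {ε} = { 'd' } — overlaps FOLLOW(B) on { 'd' }: CONFLICT
  B → ε: FIRST \ {ε} = { } — this is the only nullable alternative, skip

L: nullable alternative(s) L → ε; FOLLOW(L) = { $, '(', 'a', 'd' }
  L → B (: FIRST \ {ε} = { '(', 'd' } — overlaps FOLLOW(L) on { '(', 'd' }: CONFLICT
  L → L X d: FIRST \ {ε} = { '(', 'a', 'd' } — overlaps FOLLOW(L) on { '(', 'a', 'd' }: CONFLICT
  L → ε: FIRST \ {ε} = { } — this is the only nullable alternative, skip
  L → B d B: FIRST \ {ε} = { 'd' } — overlaps FOLLOW(L) on { 'd' }: CONFLICT

X has no nullable alternative, so no FIRST/FOLLOW check is needed there.

So the grammar has 4 FIRST/FOLLOW conflicts (marked CONFLICT above).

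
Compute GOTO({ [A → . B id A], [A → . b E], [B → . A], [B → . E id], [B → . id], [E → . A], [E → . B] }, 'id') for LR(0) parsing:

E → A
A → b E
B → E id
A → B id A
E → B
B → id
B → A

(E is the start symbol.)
{ [B → id .] }

GOTO(I, 'id') = CLOSURE({ [A → αX.β] : [A → α.Xβ] ∈ I, X = 'id' })

Items with dot before 'id', with the dot advanced:
  [B → . id] → [B → id .]
Closure adds nothing (no advanced item has the dot before a non-terminal).

GOTO = { [B → id .] }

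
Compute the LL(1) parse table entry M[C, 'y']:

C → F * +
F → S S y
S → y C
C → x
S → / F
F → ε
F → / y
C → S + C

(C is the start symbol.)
C → F * +, C → S + C

To find M[C, 'y'], we find productions for C where 'y' is in the predict set (PREDICT(N → α) = (FIRST(α) \ {ε}) ∪ (FOLLOW(N) if α ⇒* ε)).

Relevant sets:
  FIRST(F) = { '/', 'y', ε }
  FIRST(S) = { '/', 'y' }

C → F * +: PREDICT = { '*', '/', 'y' }
  'y' is in predict set, so this production goes in M[C, 'y']
C → x: PREDICT = { 'x' }
C → S + C: PREDICT = { '/', 'y' }
  'y' is in predict set, so this production goes in M[C, 'y']

M[C, 'y'] = C → F * +, C → S + C  (a multiply-defined cell — the grammar is not LL(1))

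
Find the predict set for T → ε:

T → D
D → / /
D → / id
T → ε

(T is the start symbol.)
PREDICT(T → ε) = (FIRST(RHS) \ {ε}) ∪ (FOLLOW(T) if ε ∈ FIRST(RHS), i.e. RHS ⇒* ε)
The right-hand side is ε (FIRST(ε) = { ε }), so the predict set is FOLLOW(T) = { $ }
PREDICT(T → ε) = { $ }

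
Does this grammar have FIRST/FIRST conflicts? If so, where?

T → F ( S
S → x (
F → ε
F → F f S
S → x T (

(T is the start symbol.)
Yes. S → x '(' / S → x T '(' on { 'x' }

A FIRST/FIRST conflict occurs when two productions N → α and N → β for the same non-terminal have FIRST(α) ∩ FIRST(β) ≠ ∅ (with ε ∈ FIRST of a nullable right-hand side, so two nullable alternatives also conflict).

FIRST sets of the non-terminals at (or reachable through a nullable prefix from) the front of some alternative:
  FIRST(F) = { 'f', ε }

Productions for S:
  S → x (: FIRST = { 'x' }
  S → x T (: FIRST = { 'x' }
Productions for F:
  F → ε: FIRST = { ε }
  F → F f S: FIRST = { 'f' }
T has only one production, so no FIRST/FIRST conflict is possible there.

Conflict for S: S → x ( and S → x T (
  Overlap: { 'x' }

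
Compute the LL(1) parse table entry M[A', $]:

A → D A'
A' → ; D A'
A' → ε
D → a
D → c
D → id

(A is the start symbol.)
To find M[A', $], we find productions for A' where $ is in the predict set (PREDICT(N → α) = (FIRST(α) \ {ε}) ∪ (FOLLOW(N) if α ⇒* ε)).

Relevant sets:
  FOLLOW(A') = { $ }

A' → ; D A': PREDICT = { ';' }
A' → ε: PREDICT = { $ }
  $ is in predict set, so this production goes in M[A', $]

M[A', $] = A' → ε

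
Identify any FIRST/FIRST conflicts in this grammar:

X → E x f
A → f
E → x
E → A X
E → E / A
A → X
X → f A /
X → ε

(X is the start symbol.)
Yes. X → E x f / X → f A '/' on { 'f' }; A → f / A → X on { 'f' }; E → x / E → A X on { 'x' }; E → x / E → E '/' A on { 'x' }; E → A X / E → E '/' A on { '/', 'f', 'x' }

FIRST sets of the non-terminals at (or reachable through a nullable prefix from) the front of some alternative:
  FIRST(E) = { '/', 'f', 'x', ε }
  FIRST(X) = { '/', 'f', 'x', ε }
  FIRST(A) = { '/', 'f', 'x', ε }

Productions for X:
  X → E x f: FIRST = { '/', 'f', 'x' }
  X → f A /: FIRST = { 'f' }
  X → ε: FIRST = { ε }
Productions for A:
  A → f: FIRST = { 'f' }
  A → X: FIRST = { '/', 'f', 'x', ε }
Productions for E:
  E → x: FIRST = { 'x' }
  E → A X: FIRST = { '/', 'f', 'x', ε }
  E → E / A: FIRST = { '/', 'f', 'x' }

Conflict for X: X → E x f and X → f A /
  Overlap: { 'f' }
Conflict for A: A → f and A → X
  Overlap: { 'f' }
Conflict for E: E → x and E → A X
  Overlap: { 'x' }
Conflict for E: E → x and E → E / A
  Overlap: { 'x' }
Conflict for E: E → A X and E → E / A
  Overlap: { '/', 'f', 'x' }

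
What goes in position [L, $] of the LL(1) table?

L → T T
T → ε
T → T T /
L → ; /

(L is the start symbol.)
To find M[L, $], we find productions for L where $ is in the predict set (PREDICT(N → α) = (FIRST(α) \ {ε}) ∪ (FOLLOW(N) if α ⇒* ε)).

Relevant sets:
  FIRST(T) = { '/', ε }
  FOLLOW(L) = { $ }

L → T T: PREDICT = { $, '/' }
  $ is in predict set, so this production goes in M[L, $]
L → ; /: PREDICT = { ';' }

M[L, $] = L → T T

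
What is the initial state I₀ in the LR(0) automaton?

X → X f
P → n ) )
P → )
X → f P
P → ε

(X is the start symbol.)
{ [X → . X f], [X → . f P], [X' → . X] }

First, augment the grammar with X' → X
I₀ = CLOSURE({ [X' → . X] }):
  [X' → . X] has the dot before X: add [X → . X f], [X → . f P]
No further items can be added.

I₀ = { [X → . X f], [X → . f P], [X' → . X] }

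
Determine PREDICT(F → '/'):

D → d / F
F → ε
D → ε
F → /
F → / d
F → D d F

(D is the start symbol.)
{ '/' }

PREDICT(F → '/') = (FIRST(RHS) \ {ε}) ∪ (FOLLOW(F) if ε ∈ FIRST(RHS), i.e. RHS ⇒* ε)
FIRST('/') = { '/' }
ε ∉ FIRST('/'), so FOLLOW(F) is not added.
PREDICT(F → '/') = { '/' }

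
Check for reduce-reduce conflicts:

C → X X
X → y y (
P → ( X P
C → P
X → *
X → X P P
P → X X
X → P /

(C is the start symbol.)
Yes — I10: [C → X X .] vs [P → X X .]

A reduce-reduce conflict occurs when an LR(0) state has two complete items [A → α .] and [B → β .] — both call for a reduction, and with no lookahead the parser cannot choose between them.

Augment with C' → C and build the canonical LR(0) collection (I0 = CLOSURE({[C' → . C]}), then GOTO on every symbol after a dot until no new states appear). It has 18 states:
  I0: { [C → . P], [C → . X X], [C' → . C], [P → . ( X P], [P → . X X], [X → . *], [X → . P /], [X → . X P P], [X → . y y (] }  — shift
  I1: { [P → ( . X P], [P → . ( X P], [P → . X X], [X → . *], [X → . P /], [X → . X P P], [X → . y y (] }  — shift
  I2: { [X → * .] }  — reduce
  I3: { [C' → C .] }  — accept
  I4: { [C → P .], [X → P . /] }  — shift, reduce
  I5: { [C → X . X], [P → . ( X P], [P → . X X], [P → X . X], [X → . *], [X → . P /], [X → . X P P], [X → . y y (], [X → X . P P] }  — shift
  I6: { [X → y . y (] }  — shift
  I7: { [X → y y . (] }  — shift
  I8: { [X → y y ( .] }  — reduce
  I9: { [P → . ( X P], [P → . X X], [X → . *], [X → . P /], [X → . X P P], [X → . y y (], [X → P . /], [X → X P . P] }  — shift
  I10: { [C → X X .], [P → . ( X P], [P → . X X], [P → X . X], [P → X X .], [X → . *], [X → . P /], [X → . X P P], [X → . y y (], [X → X . P P] }  — shift, 2 reduces
  I11: { [P → . ( X P], [P → . X X], [P → X . X], [P → X X .], [X → . *], [X → . P /], [X → . X P P], [X → . y y (], [X → X . P P] }  — shift, reduce
  I12: { [X → P / .] }  — reduce
  I13: { [X → P . /], [X → X P P .] }  — shift, reduce
  I14: { [P → . ( X P], [P → . X X], [P → X . X], [X → . *], [X → . P /], [X → . X P P], [X → . y y (], [X → X . P P] }  — shift
  I15: { [X → P . /] }  — shift
  I16: { [P → ( X . P], [P → . ( X P], [P → . X X], [P → X . X], [X → . *], [X → . P /], [X → . X P P], [X → . y y (], [X → X . P P] }  — shift
  I17: { [P → ( X P .], [P → . ( X P], [P → . X X], [X → . *], [X → . P /], [X → . X P P], [X → . y y (], [X → P . /], [X → X P . P] }  — shift, reduce

I10 contains complete items [C → X X .], [P → X X .] — reduce-reduce conflict.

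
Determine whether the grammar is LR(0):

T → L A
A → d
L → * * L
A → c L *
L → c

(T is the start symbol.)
Yes, the grammar is LR(0)

A grammar is LR(0) if no state in the canonical LR(0) collection has:
  - both a shift item (dot before a terminal) and a complete item (shift-reduce conflict), or
  - two or more complete items (reduce-reduce conflict; the accept item [T' → T .] counts as a complete item here).

Augment with T' → T and build the canonical LR(0) collection (I0 = CLOSURE({[T' → . T]}), then GOTO on every symbol after a dot until no new states appear). It has 12 states:
  I0: { [L → . * * L], [L → . c], [T → . L A], [T' → . T] }  — shift
  I1: { [L → * . * L] }  — shift
  I2: { [A → . c L *], [A → . d], [T → L . A] }  — shift
  I3: { [T' → T .] }  — accept
  I4: { [L → c .] }  — reduce
  I5: { [T → L A .] }  — reduce
  I6: { [A → c . L *], [L → . * * L], [L → . c] }  — shift
  I7: { [A → d .] }  — reduce
  I8: { [A → c L . *] }  — shift
  I9: { [A → c L * .] }  — reduce
  I10: { [L → * * . L], [L → . * * L], [L → . c] }  — shift
  I11: { [L → * * L .] }  — reduce

Every state is either a pure shift/goto state or contains exactly one complete item and nothing to shift — no conflicts. The grammar is LR(0).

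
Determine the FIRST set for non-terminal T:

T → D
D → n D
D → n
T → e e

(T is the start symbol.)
{ 'e', 'n' }

FIRST sets of the other non-terminals involved (by the same procedure, iterated to a fixed point):
  FIRST(D) = { 'n' }

From T → D:
  - D is a non-terminal: add FIRST(D) \ {ε} = { 'n' }
    D is not nullable, so stop
From T → e e:
  - e is a terminal: add 'e' and stop

Collecting: FIRST(T) = { 'e', 'n' }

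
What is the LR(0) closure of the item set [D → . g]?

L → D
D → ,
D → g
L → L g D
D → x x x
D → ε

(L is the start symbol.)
{ [D → . g] }

To compute CLOSURE, for each item [A → α.Bβ] where B is a non-terminal, add [B → .γ] for all productions B → γ; repeat for the newly added items until nothing changes.

Start with: [D → . g]
The dot precedes the terminal g, so nothing is added.

CLOSURE = { [D → . g] }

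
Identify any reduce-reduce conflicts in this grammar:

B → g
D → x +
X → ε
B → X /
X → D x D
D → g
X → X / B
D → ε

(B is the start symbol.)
A reduce-reduce conflict occurs when an LR(0) state has two complete items [A → α .] and [B → β .] — both call for a reduction, and with no lookahead the parser cannot choose between them.

Augment with B' → B and build the canonical LR(0) collection (I0 = CLOSURE({[B' → . B]}), then GOTO on every symbol after a dot until no new states appear). It has 12 states:
  I0: { [B → . X /], [B → . g], [B' → . B], [D → . g], [D → . x +], [D → .], [X → . D x D], [X → . X / B], [X → .] }  — shift, 2 reduces
  I1: { [B' → B .] }  — accept
  I2: { [X → D . x D] }  — shift
  I3: { [B → X . /], [X → X . / B] }  — shift
  I4: { [B → g .], [D → g .] }  — 2 reduces
  I5: { [D → x . +] }  — shift
  I6: { [D → x + .] }  — reduce
  I7: { [B → . X /], [B → . g], [B → X / .], [D → . g], [D → . x +], [D → .], [X → . D x D], [X → . X / B], [X → .], [X → X / . B] }  — shift, 3 reduces
  I8: { [X → X / B .] }  — reduce
  I9: { [D → . g], [D → . x +], [D → .], [X → D x . D] }  — shift, reduce
  I10: { [X → D x D .] }  — reduce
  I11: { [D → g .] }  — reduce

I0 contains complete items [D → .], [X → .] — reduce-reduce conflict.
I4 contains complete items [B → g .], [D → g .] — reduce-reduce conflict.
I7 contains complete items [B → X / .], [D → .], [X → .] — reduce-reduce conflict.

Answer: Yes — I0: [D → .] vs [X → .]; I4: [B → g .] vs [D → g .]; I7: [B → X / .] vs [D → .]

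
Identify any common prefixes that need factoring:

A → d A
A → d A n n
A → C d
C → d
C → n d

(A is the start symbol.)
Yes, A has productions with common prefix 'd A'

Left-factoring is needed when two productions for the same non-terminal
share a common prefix on the right-hand side.

Productions for A:
  A → d A
  A → d A n n
  A → C d
Productions for C:
  C → d
  C → n d

Found common prefix 'd A' in productions for A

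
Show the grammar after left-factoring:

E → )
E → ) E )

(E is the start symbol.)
Left-factoring transforms A → αβ₁ | αβ₂ into A → αA' and A' → β₁ | β₂
(α is the longest common prefix among the alternatives). Repeat until
no nonterminal has two alternatives with a common prefix.

Round 1: E has alternatives sharing prefix ')'. Introduce E': E → ) E'
  Add: E' → ε
  Add: E' → E )

No remaining common prefixes — done.

Resulting grammar:
E → ) E'
E' → ε
E' → E )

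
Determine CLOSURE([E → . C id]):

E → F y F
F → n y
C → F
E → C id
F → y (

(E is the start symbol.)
{ [C → . F], [E → . C id], [F → . n y], [F → . y (] }

To compute CLOSURE, for each item [A → α.Bβ] where B is a non-terminal, add [B → .γ] for all productions B → γ; repeat for the newly added items until nothing changes.

Start with: [E → . C id]
  [E → . C id] has the dot before C: add [C → . F]
  [C → . F] has the dot before F: add [F → . n y], [F → . y (]
No further items can be added.

CLOSURE = { [C → . F], [E → . C id], [F → . n y], [F → . y (] }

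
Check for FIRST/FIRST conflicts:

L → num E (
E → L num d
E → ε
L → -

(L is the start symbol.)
A FIRST/FIRST conflict occurs when two productions N → α and N → β for the same non-terminal have FIRST(α) ∩ FIRST(β) ≠ ∅ (with ε ∈ FIRST of a nullable right-hand side, so two nullable alternatives also conflict).

FIRST sets of the non-terminals at (or reachable through a nullable prefix from) the front of some alternative:
  FIRST(L) = { '-', 'num' }

Productions for L:
  L → num E (: FIRST = { 'num' }
  L → -: FIRST = { '-' }
Productions for E:
  E → L num d: FIRST = { '-', 'num' }
  E → ε: FIRST = { ε }

All alternatives of each non-terminal have pairwise disjoint FIRST sets.

Answer: No FIRST/FIRST conflicts.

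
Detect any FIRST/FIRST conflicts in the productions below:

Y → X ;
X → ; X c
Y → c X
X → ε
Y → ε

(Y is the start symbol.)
No FIRST/FIRST conflicts.

A FIRST/FIRST conflict occurs when two productions N → α and N → β for the same non-terminal have FIRST(α) ∩ FIRST(β) ≠ ∅ (with ε ∈ FIRST of a nullable right-hand side, so two nullable alternatives also conflict).

FIRST sets of the non-terminals at (or reachable through a nullable prefix from) the front of some alternative:
  FIRST(X) = { ';', ε }

Productions for Y:
  Y → X ;: FIRST = { ';' }
  Y → c X: FIRST = { 'c' }
  Y → ε: FIRST = { ε }
Productions for X:
  X → ; X c: FIRST = { ';' }
  X → ε: FIRST = { ε }

All alternatives of each non-terminal have pairwise disjoint FIRST sets.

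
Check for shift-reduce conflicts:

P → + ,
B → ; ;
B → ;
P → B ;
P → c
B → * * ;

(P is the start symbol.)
Yes — I3: [B → ; .] vs [B → ; . ;]

A shift-reduce conflict occurs when an LR(0) state has both:
  - a complete (reduce) item [A → α .] (dot at the end), and
  - a shift item [B → β . c γ] (dot before a terminal).

Augment with P' → P and build the canonical LR(0) collection (I0 = CLOSURE({[P' → . P]}), then GOTO on every symbol after a dot until no new states appear). It has 12 states:
  I0: { [B → . * * ;], [B → . ; ;], [B → . ;], [P → . + ,], [P → . B ;], [P → . c], [P' → . P] }  — shift
  I1: { [B → * . * ;] }  — shift
  I2: { [P → + . ,] }  — shift
  I3: { [B → ; . ;], [B → ; .] }  — shift, reduce
  I4: { [P → B . ;] }  — shift
  I5: { [P' → P .] }  — accept
  I6: { [P → c .] }  — reduce
  I7: { [P → B ; .] }  — reduce
  I8: { [B → ; ; .] }  — reduce
  I9: { [P → + , .] }  — reduce
  I10: { [B → * * . ;] }  — shift
  I11: { [B → * * ; .] }  — reduce

I3 contains reduce item [B → ; .] and shift item [B → ; . ;] — shift-reduce conflict.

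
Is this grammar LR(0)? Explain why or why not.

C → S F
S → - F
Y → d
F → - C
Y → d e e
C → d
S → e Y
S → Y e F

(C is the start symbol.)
Augment with C' → C and build the canonical LR(0) collection (I0 = CLOSURE({[C' → . C]}), then GOTO on every symbol after a dot until no new states appear). It has 17 states:
  I0: { [C → . S F], [C → . d], [C' → . C], [S → . - F], [S → . Y e F], [S → . e Y], [Y → . d e e], [Y → . d] }  — shift
  I1: { [F → . - C], [S → - . F] }  — shift
  I2: { [C' → C .] }  — accept
  I3: { [C → S . F], [F → . - C] }  — shift
  I4: { [S → Y . e F] }  — shift
  I5: { [C → d .], [Y → d . e e], [Y → d .] }  — shift, 2 reduces
  I6: { [S → e . Y], [Y → . d e e], [Y → . d] }  — shift
  I7: { [S → e Y .] }  — reduce
  I8: { [Y → d . e e], [Y → d .] }  — shift, reduce
  I9: { [Y → d e . e] }  — shift
  I10: { [Y → d e e .] }  — reduce
  I11: { [F → . - C], [S → Y e . F] }  — shift
  I12: { [C → . S F], [C → . d], [F → - . C], [S → . - F], [S → . Y e F], [S → . e Y], [Y → . d e e], [Y → . d] }  — shift
  I13: { [S → Y e F .] }  — reduce
  I14: { [F → - C .] }  — reduce
  I15: { [C → S F .] }  — reduce
  I16: { [S → - F .] }  — reduce

Conflict in state I5:
  Shift-reduce conflict between [C → d .] and [Y → d . e e]
So the grammar is NOT LR(0).

Answer: No. Shift-reduce conflict between [C → d .] and [Y → d . e e]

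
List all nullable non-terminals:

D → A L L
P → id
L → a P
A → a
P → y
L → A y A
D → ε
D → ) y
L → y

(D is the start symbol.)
A non-terminal is nullable if it can derive ε (the empty string): either it has an ε-production, or it has a production whose right-hand side consists entirely of nullable non-terminals.

ε-productions: D → ε
So D is immediately nullable.
No further non-terminal can be added: every production for the remaining non-terminals contains a terminal or a non-nullable non-terminal.
Nullable = { 'D' }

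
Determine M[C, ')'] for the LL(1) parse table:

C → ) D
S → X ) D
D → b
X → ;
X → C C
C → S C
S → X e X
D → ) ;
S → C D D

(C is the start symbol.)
C → ) D, C → S C

To find M[C, ')'], we find productions for C where ')' is in the predict set (PREDICT(N → α) = (FIRST(α) \ {ε}) ∪ (FOLLOW(N) if α ⇒* ε)).

Relevant sets:
  FIRST(S) = { ')', ';' }

C → ) D: PREDICT = { ')' }
  ')' is in predict set, so this production goes in M[C, ')']
C → S C: PREDICT = { ')', ';' }
  ')' is in predict set, so this production goes in M[C, ')']

M[C, ')'] = C → ) D, C → S C  (a multiply-defined cell — the grammar is not LL(1))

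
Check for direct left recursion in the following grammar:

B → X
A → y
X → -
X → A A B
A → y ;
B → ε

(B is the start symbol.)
No direct left recursion

B → X: starts with X
A → y: starts with y
X → -: starts with '-'
X → A A B: starts with A
A → y ;: starts with y
B → ε: starts with ε

No direct left recursion found.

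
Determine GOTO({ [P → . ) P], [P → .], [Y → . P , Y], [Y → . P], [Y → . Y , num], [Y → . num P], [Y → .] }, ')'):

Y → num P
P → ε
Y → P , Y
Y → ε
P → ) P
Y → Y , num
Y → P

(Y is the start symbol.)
GOTO(I, ')') = CLOSURE({ [A → αX.β] : [A → α.Xβ] ∈ I, X = ')' })

Items with dot before ')', with the dot advanced:
  [P → . ) P] → [P → ) . P]
Closure of the advanced items:
  [P → ) . P] has the dot before P: add [P → .], [P → . ) P]

GOTO = { [P → ) . P], [P → . ) P], [P → .] }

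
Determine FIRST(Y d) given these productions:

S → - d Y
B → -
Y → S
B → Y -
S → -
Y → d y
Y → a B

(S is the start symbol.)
{ '-', 'a', 'd' }

FIRST sets of the non-terminals involved (from the grammar, by fixed-point iteration):
  FIRST(Y) = { '-', 'a', 'd' }

To compute FIRST(Y d), process the symbols left to right:
Symbol Y is a non-terminal. Add FIRST(Y) \ {ε} = { '-', 'a', 'd' }
Y is not nullable (ε ∉ FIRST(Y)), so stop here.
FIRST(Y d) = { '-', 'a', 'd' }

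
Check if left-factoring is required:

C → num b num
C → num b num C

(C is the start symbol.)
Yes, C has productions with common prefix 'num b num'

Left-factoring is needed when two productions for the same non-terminal
share a common prefix on the right-hand side.

Productions for C:
  C → num b num
  C → num b num C

Found common prefix 'num b num' in productions for C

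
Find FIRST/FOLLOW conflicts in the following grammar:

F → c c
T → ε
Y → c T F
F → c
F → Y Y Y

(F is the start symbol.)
A FIRST/FOLLOW conflict occurs when a non-terminal N has a nullable alternative N → β (β ⇒* ε) and another alternative N → α with FIRST(α) ∩ FOLLOW(N) ≠ ∅: on such a lookahead the parser cannot decide between expanding α and letting N vanish via β.

Nullable non-terminals: T.
T has a nullable alternative but only one production, so nothing to check.

F, Y have no nullable alternative, so no FIRST/FOLLOW check is needed there.

No FIRST/FOLLOW conflicts found.

Answer: No FIRST/FOLLOW conflicts.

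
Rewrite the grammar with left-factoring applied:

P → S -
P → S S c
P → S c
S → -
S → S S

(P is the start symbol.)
P → S P'
P' → -
P' → S c
P' → c
S → -
S → S S

Left-factoring transforms A → αβ₁ | αβ₂ into A → αA' and A' → β₁ | β₂
(α is the longest common prefix among the alternatives). Repeat until
no nonterminal has two alternatives with a common prefix.

Round 1: P has alternatives sharing prefix 'S'. Introduce P': P → S P'
  Add: P' → -
  Add: P' → S c
  Add: P' → c

No remaining common prefixes — done.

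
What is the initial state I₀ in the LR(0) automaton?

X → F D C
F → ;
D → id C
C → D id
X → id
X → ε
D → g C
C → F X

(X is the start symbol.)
First, augment the grammar with X' → X
I₀ = CLOSURE({ [X' → . X] }):
  [X' → . X] has the dot before X: add [X → . F D C], [X → . id], [X → .]
  [X → . F D C] has the dot before F: add [F → . ;]
No further items can be added.

I₀ = { [F → . ;], [X → . F D C], [X → . id], [X → .], [X' → . X] }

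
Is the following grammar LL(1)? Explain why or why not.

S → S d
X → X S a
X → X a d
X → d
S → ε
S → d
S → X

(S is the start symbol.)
No. Predict set conflict for S: { 'd' }

Relevant sets:
  FIRST(S) = { 'd', ε }
  FIRST(X) = { 'd' }
  FOLLOW(S) = { $, 'a', 'd' }

For S:
  PREDICT(S → S d) = { 'd' }
  PREDICT(S → ε) = { $, 'a', 'd' }
  PREDICT(S → d) = { 'd' }
  PREDICT(S → X) = { 'd' }
For X:
  PREDICT(X → X S a) = { 'd' }
  PREDICT(X → X a d) = { 'd' }
  PREDICT(X → d) = { 'd' }

Conflict found: Predict set conflict for S: { 'd' }
The grammar is NOT LL(1).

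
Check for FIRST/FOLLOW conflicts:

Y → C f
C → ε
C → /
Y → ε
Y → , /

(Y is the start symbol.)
No FIRST/FOLLOW conflicts.

Nullable non-terminals: C, Y.
FIRST sets used below: FIRST(C) = { '/', ε }

C: nullable alternative(s) C → ε; FOLLOW(C) = { 'f' }
  C → ε: FIRST \ {ε} = { } — this is the only nullable alternative, skip
  C → /: FIRST \ {ε} = { '/' } — disjoint from FOLLOW(C)

Y: nullable alternative(s) Y → ε; FOLLOW(Y) = { $ }
  Y → C f: FIRST \ {ε} = { '/', 'f' } — disjoint from FOLLOW(Y)
  Y → ε: FIRST \ {ε} = { } — this is the only nullable alternative, skip
  Y → , /: FIRST \ {ε} = { ',' } — disjoint from FOLLOW(Y)

No FIRST/FOLLOW conflicts found.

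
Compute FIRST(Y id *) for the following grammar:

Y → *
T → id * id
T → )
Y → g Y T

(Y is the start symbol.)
FIRST sets of the non-terminals involved (from the grammar, by fixed-point iteration):
  FIRST(Y) = { '*', 'g' }

To compute FIRST(Y id *), process the symbols left to right:
Symbol Y is a non-terminal. Add FIRST(Y) \ {ε} = { '*', 'g' }
Y is not nullable (ε ∉ FIRST(Y)), so stop here.
FIRST(Y id *) = { '*', 'g' }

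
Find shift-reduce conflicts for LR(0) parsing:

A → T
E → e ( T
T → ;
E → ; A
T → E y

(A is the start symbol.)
Yes — I1: [T → ; .] vs [E → . ; A]

A shift-reduce conflict occurs when an LR(0) state has both:
  - a complete (reduce) item [A → α .] (dot at the end), and
  - a shift item [B → β . c γ] (dot before a terminal).

Augment with A' → A and build the canonical LR(0) collection (I0 = CLOSURE({[A' → . A]}), then GOTO on every symbol after a dot until no new states appear). It has 10 states:
  I0: { [A → . T], [A' → . A], [E → . ; A], [E → . e ( T], [T → . ;], [T → . E y] }  — shift
  I1: { [A → . T], [E → . ; A], [E → . e ( T], [E → ; . A], [T → . ;], [T → . E y], [T → ; .] }  — shift, reduce
  I2: { [A' → A .] }  — accept
  I3: { [T → E . y] }  — shift
  I4: { [A → T .] }  — reduce
  I5: { [E → e . ( T] }  — shift
  I6: { [E → . ; A], [E → . e ( T], [E → e ( . T], [T → . ;], [T → . E y] }  — shift
  I7: { [E → e ( T .] }  — reduce
  I8: { [T → E y .] }  — reduce
  I9: { [E → ; A .] }  — reduce

I1 contains reduce item [T → ; .] and shift items [E → . ; A], [E → . e ( T], [T → . ;] — shift-reduce conflict.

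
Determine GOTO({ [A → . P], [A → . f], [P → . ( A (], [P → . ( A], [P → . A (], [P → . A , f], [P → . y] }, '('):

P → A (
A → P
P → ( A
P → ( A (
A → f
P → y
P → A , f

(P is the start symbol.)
{ [A → . P], [A → . f], [P → ( . A (], [P → ( . A], [P → . ( A (], [P → . ( A], [P → . A (], [P → . A , f], [P → . y] }

GOTO(I, '(') = CLOSURE({ [A → αX.β] : [A → α.Xβ] ∈ I, X = '(' })

Items with dot before '(', with the dot advanced:
  [P → . ( A] → [P → ( . A]
  [P → . ( A (] → [P → ( . A (]
Closure of the advanced items:
  [P → ( . A] has the dot before A: add [A → . P], [A → . f]
  [A → . P] has the dot before P: add [P → . A (], [P → . ( A], [P → . ( A (], [P → . y], [P → . A , f]

GOTO = { [A → . P], [A → . f], [P → ( . A (], [P → ( . A], [P → . ( A (], [P → . ( A], [P → . A (], [P → . A , f], [P → . y] }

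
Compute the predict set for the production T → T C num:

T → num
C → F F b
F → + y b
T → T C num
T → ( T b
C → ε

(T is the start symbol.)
{ '(', 'num' }

PREDICT(T → T C num) = (FIRST(RHS) \ {ε}) ∪ (FOLLOW(T) if ε ∈ FIRST(RHS), i.e. RHS ⇒* ε)
FIRST(T) = { '(', 'num' }
FIRST(T C num) = { '(', 'num' }
ε ∉ FIRST(T C num), so FOLLOW(T) is not added.
PREDICT(T → T C num) = { '(', 'num' }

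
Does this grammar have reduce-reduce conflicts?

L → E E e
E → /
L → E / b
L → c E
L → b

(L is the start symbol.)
No reduce-reduce conflicts

A reduce-reduce conflict occurs when an LR(0) state has two complete items [A → α .] and [B → β .] — both call for a reduction, and with no lookahead the parser cannot choose between them.

Augment with L' → L and build the canonical LR(0) collection (I0 = CLOSURE({[L' → . L]}), then GOTO on every symbol after a dot until no new states appear). It has 11 states:
  I0: { [E → . /], [L → . E / b], [L → . E E e], [L → . b], [L → . c E], [L' → . L] }  — shift
  I1: { [E → / .] }  — reduce
  I2: { [E → . /], [L → E . / b], [L → E . E e] }  — shift
  I3: { [L' → L .] }  — accept
  I4: { [L → b .] }  — reduce
  I5: { [E → . /], [L → c . E] }  — shift
  I6: { [L → c E .] }  — reduce
  I7: { [E → / .], [L → E / . b] }  — shift, reduce
  I8: { [L → E E . e] }  — shift
  I9: { [L → E E e .] }  — reduce
  I10: { [L → E / b .] }  — reduce

No state contains more than one complete item.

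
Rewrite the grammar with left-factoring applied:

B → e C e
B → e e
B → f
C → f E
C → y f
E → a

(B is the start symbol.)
Left-factoring transforms A → αβ₁ | αβ₂ into A → αA' and A' → β₁ | β₂
(α is the longest common prefix among the alternatives). Repeat until
no nonterminal has two alternatives with a common prefix.

Round 1: B has alternatives sharing prefix 'e'. Introduce B': B → e B'
  Add: B' → C e
  Add: B' → e

No remaining common prefixes — done.

Resulting grammar:
B → e B'
B' → C e
B' → e
B → f
C → f E
C → y f
E → a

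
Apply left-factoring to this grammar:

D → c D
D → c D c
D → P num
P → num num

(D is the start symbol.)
D → c D D'
D' → ε
D' → c
D → P num
P → num num

Left-factoring transforms A → αβ₁ | αβ₂ into A → αA' and A' → β₁ | β₂
(α is the longest common prefix among the alternatives). Repeat until
no nonterminal has two alternatives with a common prefix.

Round 1: D has alternatives sharing prefix 'c D'. Introduce D': D → c D D'
  Add: D' → ε
  Add: D' → c

No remaining common prefixes — done.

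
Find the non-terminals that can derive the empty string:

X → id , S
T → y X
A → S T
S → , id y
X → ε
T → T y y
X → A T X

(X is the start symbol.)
A non-terminal is nullable if it can derive ε (the empty string): either it has an ε-production, or it has a production whose right-hand side consists entirely of nullable non-terminals.

ε-productions: X → ε
So X is immediately nullable.
No further non-terminal can be added: every production for the remaining non-terminals contains a terminal or a non-nullable non-terminal.
Nullable = { 'X' }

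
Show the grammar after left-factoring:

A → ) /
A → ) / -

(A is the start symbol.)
Left-factoring transforms A → αβ₁ | αβ₂ into A → αA' and A' → β₁ | β₂
(α is the longest common prefix among the alternatives). Repeat until
no nonterminal has two alternatives with a common prefix.

Round 1: A has alternatives sharing prefix ') /'. Introduce A': A → ) / A'
  Add: A' → ε
  Add: A' → -

No remaining common prefixes — done.

Resulting grammar:
A → ) / A'
A' → ε
A' → -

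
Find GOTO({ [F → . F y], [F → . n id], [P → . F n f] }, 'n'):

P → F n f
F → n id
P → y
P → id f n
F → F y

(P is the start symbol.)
GOTO(I, 'n') = CLOSURE({ [A → αX.β] : [A → α.Xβ] ∈ I, X = 'n' })

Items with dot before 'n', with the dot advanced:
  [F → . n id] → [F → n . id]
Closure adds nothing (no advanced item has the dot before a non-terminal).

GOTO = { [F → n . id] }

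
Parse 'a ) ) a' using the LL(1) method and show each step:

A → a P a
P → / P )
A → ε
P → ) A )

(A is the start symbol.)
LL(1) parsing maintains a stack (initially the start symbol over $) and the input. At each step: if the stack top is a terminal, match it against the current input token; if it is a non-terminal N, replace it with the RHS of M[N, lookahead] (the unique production whose predict set contains the lookahead).

Stack is shown with the top on the left.

Stack      Input      Action
----------------------------
A $        a ) ) a $  output A → a P a
a P a $    a ) ) a $  match 'a'
P a $      ) ) a $    output P → ) A )
) A ) a $  ) ) a $    match ')'
A ) a $    ) a $      output A → ε
) a $      ) a $      match ')'
a $        a $        match 'a'
$          $          accept

The string is accepted.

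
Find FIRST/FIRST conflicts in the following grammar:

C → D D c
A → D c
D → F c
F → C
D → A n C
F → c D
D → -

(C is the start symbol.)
A FIRST/FIRST conflict occurs when two productions N → α and N → β for the same non-terminal have FIRST(α) ∩ FIRST(β) ≠ ∅ (with ε ∈ FIRST of a nullable right-hand side, so two nullable alternatives also conflict).

FIRST sets of the non-terminals at (or reachable through a nullable prefix from) the front of some alternative:
  FIRST(F) = { '-', 'c' }
  FIRST(A) = { '-', 'c' }
  FIRST(C) = { '-', 'c' }

Productions for D:
  D → F c: FIRST = { '-', 'c' }
  D → A n C: FIRST = { '-', 'c' }
  D → -: FIRST = { '-' }
Productions for F:
  F → C: FIRST = { '-', 'c' }
  F → c D: FIRST = { 'c' }
C, A have only one production, so no FIRST/FIRST conflict is possible there.

Conflict for D: D → F c and D → A n C
  Overlap: { '-', 'c' }
Conflict for D: D → F c and D → -
  Overlap: { '-' }
Conflict for D: D → A n C and D → -
  Overlap: { '-' }
Conflict for F: F → C and F → c D
  Overlap: { 'c' }

Answer: Yes. D → F c / D → A n C on { '-', 'c' }; D → F c / D → '-' on { '-' }; D → A n C / D → '-' on { '-' }; F → C / F → c D on { 'c' }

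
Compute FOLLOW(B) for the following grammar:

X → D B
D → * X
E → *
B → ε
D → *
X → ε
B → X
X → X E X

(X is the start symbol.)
{ $, '*' }

In X → D B: B is at the end, add FOLLOW(X)

The FOLLOW sets referred to above (computed the same way, to a fixed point):
  FOLLOW(X) = { $, '*' }

Taking the union: FOLLOW(B) = { $, '*' }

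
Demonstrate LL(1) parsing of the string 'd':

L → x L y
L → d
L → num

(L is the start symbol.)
LL(1) parsing maintains a stack (initially the start symbol over $) and the input. At each step: if the stack top is a terminal, match it against the current input token; if it is a non-terminal N, replace it with the RHS of M[N, lookahead] (the unique production whose predict set contains the lookahead).

Stack is shown with the top on the left.

Stack  Input  Action
--------------------
L $    d $    output L → d
d $    d $    match 'd'
$      $      accept

The string is accepted.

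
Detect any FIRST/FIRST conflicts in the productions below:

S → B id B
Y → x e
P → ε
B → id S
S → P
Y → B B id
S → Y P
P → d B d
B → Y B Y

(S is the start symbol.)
FIRST sets of the non-terminals at (or reachable through a nullable prefix from) the front of some alternative:
  FIRST(B) = { 'id', 'x' }
  FIRST(P) = { 'd', ε }
  FIRST(Y) = { 'id', 'x' }

Productions for S:
  S → B id B: FIRST = { 'id', 'x' }
  S → P: FIRST = { 'd', ε }
  S → Y P: FIRST = { 'id', 'x' }
Productions for Y:
  Y → x e: FIRST = { 'x' }
  Y → B B id: FIRST = { 'id', 'x' }
Productions for P:
  P → ε: FIRST = { ε }
  P → d B d: FIRST = { 'd' }
Productions for B:
  B → id S: FIRST = { 'id' }
  B → Y B Y: FIRST = { 'id', 'x' }

Conflict for S: S → B id B and S → Y P
  Overlap: { 'id', 'x' }
Conflict for Y: Y → x e and Y → B B id
  Overlap: { 'x' }
Conflict for B: B → id S and B → Y B Y
  Overlap: { 'id' }

Answer: Yes. S → B id B / S → Y P on { 'id', 'x' }; Y → x e / Y → B B id on { 'x' }; B → id S / B → Y B Y on { 'id' }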